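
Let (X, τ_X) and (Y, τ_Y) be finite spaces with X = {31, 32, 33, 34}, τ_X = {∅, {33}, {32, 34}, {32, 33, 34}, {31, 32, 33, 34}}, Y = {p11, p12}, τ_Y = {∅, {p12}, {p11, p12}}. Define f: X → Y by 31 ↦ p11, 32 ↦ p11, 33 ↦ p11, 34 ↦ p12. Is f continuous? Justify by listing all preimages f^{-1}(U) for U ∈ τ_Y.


f is NOT continuous.

Compute f^{-1}(U) for each U ∈ τ_Y:
  U = ∅: f^{-1}(U) = ∅ ∈ τ_X ✓.
  U = {p12}: f^{-1}(U) = {34} ∉ τ_X ✗.
  U = {p11, p12}: f^{-1}(U) = {31, 32, 33, 34} ∈ τ_X ✓.
Found U = {p12} with f^{-1}(U) = {34} not in τ_X. Therefore f is NOT continuous.


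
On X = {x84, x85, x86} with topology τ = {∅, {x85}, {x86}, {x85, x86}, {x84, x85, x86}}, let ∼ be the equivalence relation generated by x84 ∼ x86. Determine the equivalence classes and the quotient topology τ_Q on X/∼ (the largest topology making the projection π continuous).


X/∼ = {[x84=x86], [x85]}; |τ_Q| = 3.

Equivalence classes: [x84=x86], [x85].
Quotient map π: X → X/∼ sends x84 ↦ [x84=x86], x85 ↦ [x85], x86 ↦ [x84=x86].
For each subset V ⊆ X/∼, compute π^{-1}(V) ⊆ X and check whether π^{-1}(V) ∈ τ. V is open in τ_Q iff π^{-1}(V) ∈ τ.
  V = {}: π^{-1}(V) = ∅ ∈ τ ✓.
  V = {[x84=x86]}: π^{-1}(V) = {x84, x86} ∉ τ ✗.
  V = {[x85]}: π^{-1}(V) = {x85} ∈ τ ✓.
  V = {[x84=x86], [x85]}: π^{-1}(V) = {x84, x85, x86} ∈ τ ✓.
Open sets in the quotient: τ_Q = {{}, {[x85]}, {[x84=x86], [x85]}} (3 elements).


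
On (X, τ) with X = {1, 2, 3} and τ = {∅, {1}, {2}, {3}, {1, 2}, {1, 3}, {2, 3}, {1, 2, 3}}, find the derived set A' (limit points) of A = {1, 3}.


A' = ∅

For each x ∈ X, list the open sets U ∈ τ with x ∈ U, then check whether U ∩ (A ∖ {x}) ≠ ∅ for every such U.
  x = 1: open {1} ∋ x has {1} ∩ (A ∖ {1}) = ∅, so x is NOT a limit point.
  x = 2: open {2} ∋ x has {2} ∩ (A ∖ {2}) = ∅, so x is NOT a limit point.
  x = 3: open {3} ∋ x has {3} ∩ (A ∖ {3}) = ∅, so x is NOT a limit point.
Collecting: A' = ∅.


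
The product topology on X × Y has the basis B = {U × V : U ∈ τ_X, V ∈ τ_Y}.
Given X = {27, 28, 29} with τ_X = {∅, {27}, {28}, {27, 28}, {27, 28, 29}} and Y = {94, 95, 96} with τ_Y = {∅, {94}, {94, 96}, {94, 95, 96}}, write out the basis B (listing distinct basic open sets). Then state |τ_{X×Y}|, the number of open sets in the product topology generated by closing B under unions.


Basis B = {∅ × ∅, {27} × {94}, {28} × {94}, {27} × {94, 96}, {27, 28} × {94}, {28} × {94, 96}, {27} × {94, 95, 96}, {27, 28, 29} × {94}, {28} × {94, 95, 96}, {27, 28} × {94, 96}, {27, 28} × {94, 95, 96}, {27, 28, 29} × {94, 96}, {27, 28, 29} × {94, 95, 96}}; |τ_{X×Y}| = 30.

Enumerate products U × V with U ∈ τ_X, V ∈ τ_Y (deduplicated):
  ∅ × ∅ = {} (∅)
  {27} × {94} = {(27,94)}
  {28} × {94} = {(28,94)}
  {27} × {94, 96} = {(27,94), (27,96)}
  {27, 28} × {94} = {(27,94), (28,94)}
  {28} × {94, 96} = {(28,94), (28,96)}
  {27} × {94, 95, 96} = {(27,94), (27,95), (27,96)}
  {27, 28, 29} × {94} = {(27,94), (28,94), (29,94)}
  {28} × {94, 95, 96} = {(28,94), (28,95), (28,96)}
  {27, 28} × {94, 96} = {(27,94), (27,96), (28,94), (28,96)}
  {27, 28} × {94, 95, 96} = {(27,94), (27,95), (27,96), (28,94), (28,95), (28,96)}
  {27, 28, 29} × {94, 96} = {(27,94), (27,96), (28,94), (28,96), (29,94), (29,96)}
  {27, 28, 29} × {94, 95, 96} = {(27,94), (27,95), (27,96), (28,94), (28,95), (28,96), (29,94), (29,95), (29,96)}
These 13 distinct sets form the basis B.
Close under arbitrary unions to get τ_{X×Y}; counting gives |τ_{X×Y}| = 30.


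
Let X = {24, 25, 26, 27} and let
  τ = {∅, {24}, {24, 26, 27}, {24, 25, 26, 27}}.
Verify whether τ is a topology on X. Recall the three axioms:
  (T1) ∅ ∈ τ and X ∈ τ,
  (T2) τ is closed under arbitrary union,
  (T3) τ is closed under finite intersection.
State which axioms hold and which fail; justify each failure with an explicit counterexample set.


τ IS a topology on X.

Axiom (T1): ∅ ∈ τ? Yes; X ∈ τ? Yes.
Axiom (T2/T3): check pairwise unions and intersections of members of τ.
All pairwise intersections and unions checked — each lies in τ. Therefore τ satisfies (T1), (T2), (T3): it IS a topology on X.


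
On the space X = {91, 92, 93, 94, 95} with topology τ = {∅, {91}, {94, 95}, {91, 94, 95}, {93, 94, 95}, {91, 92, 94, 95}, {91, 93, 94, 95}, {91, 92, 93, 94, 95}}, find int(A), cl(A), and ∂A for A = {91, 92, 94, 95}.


int(A) = {91, 92, 94, 95}, cl(A) = {91, 92, 93, 94, 95}, ∂A = {93}.

Closed sets in (X, τ) are complements of opens:
  closed(X, τ) = {∅, {92}, {93}, {91, 92}, {92, 93}, {91, 92, 93}, {92, 93, 94, 95}, {91, 92, 93, 94, 95}}.
int(A) = ⋃ {U ∈ τ : U ⊆ A}. Opens contained in A: ∅, {91}, {94, 95}, {91, 94, 95}, {91, 92, 94, 95}.
Taking the union of these: int(A) = {91, 92, 94, 95}.
cl(A) = ⋂ {C closed : A ⊆ C}. Closed sets containing A: {91, 92, 93, 94, 95}.
Intersecting these: cl(A) = {91, 92, 93, 94, 95}.
∂A = cl(A) ∖ int(A) = {91, 92, 93, 94, 95} ∖ {91, 92, 94, 95} = {93}.


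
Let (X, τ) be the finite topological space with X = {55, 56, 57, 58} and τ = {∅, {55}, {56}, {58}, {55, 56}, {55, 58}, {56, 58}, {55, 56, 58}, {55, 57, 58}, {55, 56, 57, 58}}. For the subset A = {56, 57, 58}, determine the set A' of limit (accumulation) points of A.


A' = {57}

For each x ∈ X, list the open sets U ∈ τ with x ∈ U, then check whether U ∩ (A ∖ {x}) ≠ ∅ for every such U.
  x = 55: open {55} ∋ x has {55} ∩ (A ∖ {55}) = ∅, so x is NOT a limit point.
  x = 56: open {56} ∋ x has {56} ∩ (A ∖ {56}) = ∅, so x is NOT a limit point.
  x = 57: opens ∋ x are {55, 57, 58}, {55, 56, 57, 58}; each meets A ∖ {57}, so x IS a limit point.
  x = 58: open {58} ∋ x has {58} ∩ (A ∖ {58}) = ∅, so x is NOT a limit point.
Collecting: A' = {57}.


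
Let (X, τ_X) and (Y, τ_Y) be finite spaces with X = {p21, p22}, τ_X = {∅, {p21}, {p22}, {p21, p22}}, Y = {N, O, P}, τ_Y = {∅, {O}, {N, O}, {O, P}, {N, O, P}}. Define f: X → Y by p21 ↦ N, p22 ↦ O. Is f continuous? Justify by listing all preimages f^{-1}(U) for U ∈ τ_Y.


f IS continuous.

Compute f^{-1}(U) for each U ∈ τ_Y:
  U = ∅: f^{-1}(U) = ∅ ∈ τ_X ✓.
  U = {O}: f^{-1}(U) = {p22} ∈ τ_X ✓.
  U = {N, O}: f^{-1}(U) = {p21, p22} ∈ τ_X ✓.
  U = {O, P}: f^{-1}(U) = {p22} ∈ τ_X ✓.
  U = {N, O, P}: f^{-1}(U) = {p21, p22} ∈ τ_X ✓.
Every preimage lies in τ_X, so f IS continuous.


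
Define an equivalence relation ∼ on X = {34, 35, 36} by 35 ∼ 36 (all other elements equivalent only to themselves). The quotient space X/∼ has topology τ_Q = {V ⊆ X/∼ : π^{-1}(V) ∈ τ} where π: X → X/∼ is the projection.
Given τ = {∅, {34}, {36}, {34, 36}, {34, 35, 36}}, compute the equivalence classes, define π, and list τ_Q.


X/∼ = {[34], [35=36]}; |τ_Q| = 3.

Equivalence classes: [34], [35=36].
Quotient map π: X → X/∼ sends 34 ↦ [34], 35 ↦ [35=36], 36 ↦ [35=36].
For each subset V ⊆ X/∼, compute π^{-1}(V) ⊆ X and check whether π^{-1}(V) ∈ τ. V is open in τ_Q iff π^{-1}(V) ∈ τ.
  V = {}: π^{-1}(V) = ∅ ∈ τ ✓.
  V = {[34]}: π^{-1}(V) = {34} ∈ τ ✓.
  V = {[35=36]}: π^{-1}(V) = {35, 36} ∉ τ ✗.
  V = {[34], [35=36]}: π^{-1}(V) = {34, 35, 36} ∈ τ ✓.
Open sets in the quotient: τ_Q = {{}, {[34]}, {[34], [35=36]}} (3 elements).


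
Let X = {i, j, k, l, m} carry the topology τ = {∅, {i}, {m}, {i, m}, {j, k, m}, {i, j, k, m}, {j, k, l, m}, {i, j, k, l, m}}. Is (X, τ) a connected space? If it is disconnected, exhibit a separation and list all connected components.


(X, τ) is disconnected; components = [{i}, {j, k, l, m}].

Find clopen sets (U ∈ τ with X ∖ U ∈ τ):
  U = ∅, X ∖ U = {i, j, k, l, m} — both open, so U is clopen.
  U = {i}, X ∖ U = {j, k, l, m} — both open, so U is clopen.
  U = {j, k, l, m}, X ∖ U = {i} — both open, so U is clopen.
  U = {i, j, k, l, m}, X ∖ U = ∅ — both open, so U is clopen.
Nontrivial clopen(s) exist: e.g. {i}. So (X, τ) is disconnected.
Compute connected components by grouping points that agree on all clopens:
  component: {i}
  component: {j, k, l, m}


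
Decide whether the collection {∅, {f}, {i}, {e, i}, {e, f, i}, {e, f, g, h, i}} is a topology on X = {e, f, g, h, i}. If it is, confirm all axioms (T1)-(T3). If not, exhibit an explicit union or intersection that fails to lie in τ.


τ is NOT a topology on X.

Axiom (T1): ∅ ∈ τ? Yes; X ∈ τ? Yes.
Axiom (T2/T3): check pairwise unions and intersections of members of τ.
Counterexample for (T2): {f} ∪ {i} = {f, i} ∉ τ. Therefore τ is NOT a topology.


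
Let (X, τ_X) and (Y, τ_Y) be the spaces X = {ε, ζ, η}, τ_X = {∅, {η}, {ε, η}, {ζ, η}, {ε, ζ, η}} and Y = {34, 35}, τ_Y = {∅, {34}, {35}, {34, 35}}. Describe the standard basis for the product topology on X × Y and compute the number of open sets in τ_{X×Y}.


Basis B = {∅ × ∅, {η} × {34}, {η} × {35}, {ε, η} × {34}, {ε, η} × {35}, {ζ, η} × {34}, {ζ, η} × {35}, {η} × {34, 35}, {ε, ζ, η} × {34}, {ε, ζ, η} × {35}, {ε, η} × {34, 35}, {ζ, η} × {34, 35}, {ε, ζ, η} × {34, 35}}; |τ_{X×Y}| = 25.

Enumerate products U × V with U ∈ τ_X, V ∈ τ_Y (deduplicated):
  ∅ × ∅ = {} (∅)
  {η} × {34} = {(η,34)}
  {η} × {35} = {(η,35)}
  {ε, η} × {34} = {(ε,34), (η,34)}
  {ε, η} × {35} = {(ε,35), (η,35)}
  {ζ, η} × {34} = {(ζ,34), (η,34)}
  {ζ, η} × {35} = {(ζ,35), (η,35)}
  {η} × {34, 35} = {(η,34), (η,35)}
  {ε, ζ, η} × {34} = {(ε,34), (ζ,34), (η,34)}
  {ε, ζ, η} × {35} = {(ε,35), (ζ,35), (η,35)}
  {ε, η} × {34, 35} = {(ε,34), (ε,35), (η,34), (η,35)}
  {ζ, η} × {34, 35} = {(ζ,34), (ζ,35), (η,34), (η,35)}
  {ε, ζ, η} × {34, 35} = {(ε,34), (ε,35), (ζ,34), (ζ,35), (η,34), (η,35)}
These 13 distinct sets form the basis B.
Close under arbitrary unions to get τ_{X×Y}; counting gives |τ_{X×Y}| = 25.


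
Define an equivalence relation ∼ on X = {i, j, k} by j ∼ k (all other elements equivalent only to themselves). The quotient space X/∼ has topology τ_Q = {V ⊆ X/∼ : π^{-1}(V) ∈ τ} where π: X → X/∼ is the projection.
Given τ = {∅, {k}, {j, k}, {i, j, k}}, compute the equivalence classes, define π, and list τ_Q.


X/∼ = {[i], [j=k]}; |τ_Q| = 3.

Equivalence classes: [i], [j=k].
Quotient map π: X → X/∼ sends i ↦ [i], j ↦ [j=k], k ↦ [j=k].
For each subset V ⊆ X/∼, compute π^{-1}(V) ⊆ X and check whether π^{-1}(V) ∈ τ. V is open in τ_Q iff π^{-1}(V) ∈ τ.
  V = {}: π^{-1}(V) = ∅ ∈ τ ✓.
  V = {[i]}: π^{-1}(V) = {i} ∉ τ ✗.
  V = {[j=k]}: π^{-1}(V) = {j, k} ∈ τ ✓.
  V = {[i], [j=k]}: π^{-1}(V) = {i, j, k} ∈ τ ✓.
Open sets in the quotient: τ_Q = {{}, {[j=k]}, {[i], [j=k]}} (3 elements).


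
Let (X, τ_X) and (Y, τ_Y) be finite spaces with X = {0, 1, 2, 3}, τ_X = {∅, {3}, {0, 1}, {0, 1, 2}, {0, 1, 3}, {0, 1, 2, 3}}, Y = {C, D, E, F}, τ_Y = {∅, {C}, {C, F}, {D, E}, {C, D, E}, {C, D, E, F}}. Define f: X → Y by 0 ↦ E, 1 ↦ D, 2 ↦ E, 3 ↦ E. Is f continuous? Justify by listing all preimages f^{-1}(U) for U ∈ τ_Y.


f IS continuous.

Compute f^{-1}(U) for each U ∈ τ_Y:
  U = ∅: f^{-1}(U) = ∅ ∈ τ_X ✓.
  U = {C}: f^{-1}(U) = ∅ ∈ τ_X ✓.
  U = {C, F}: f^{-1}(U) = ∅ ∈ τ_X ✓.
  U = {D, E}: f^{-1}(U) = {0, 1, 2, 3} ∈ τ_X ✓.
  U = {C, D, E}: f^{-1}(U) = {0, 1, 2, 3} ∈ τ_X ✓.
  U = {C, D, E, F}: f^{-1}(U) = {0, 1, 2, 3} ∈ τ_X ✓.
Every preimage lies in τ_X, so f IS continuous.


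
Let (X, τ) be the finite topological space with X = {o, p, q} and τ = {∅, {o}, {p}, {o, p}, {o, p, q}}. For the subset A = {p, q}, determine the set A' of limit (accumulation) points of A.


A' = {q}

For each x ∈ X, list the open sets U ∈ τ with x ∈ U, then check whether U ∩ (A ∖ {x}) ≠ ∅ for every such U.
  x = o: open {o} ∋ x has {o} ∩ (A ∖ {o}) = ∅, so x is NOT a limit point.
  x = p: open {p} ∋ x has {p} ∩ (A ∖ {p}) = ∅, so x is NOT a limit point.
  x = q: opens ∋ x are {o, p, q}; each meets A ∖ {q}, so x IS a limit point.
Collecting: A' = {q}.


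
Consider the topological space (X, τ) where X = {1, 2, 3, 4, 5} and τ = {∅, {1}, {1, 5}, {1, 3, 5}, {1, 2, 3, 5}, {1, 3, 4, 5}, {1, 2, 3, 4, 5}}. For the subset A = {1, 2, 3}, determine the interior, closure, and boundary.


int(A) = {1}, cl(A) = {1, 2, 3, 4, 5}, ∂A = {2, 3, 4, 5}.

Closed sets in (X, τ) are complements of opens:
  closed(X, τ) = {∅, {2}, {4}, {2, 4}, {2, 3, 4}, {2, 3, 4, 5}, {1, 2, 3, 4, 5}}.
int(A) = ⋃ {U ∈ τ : U ⊆ A}. Opens contained in A: ∅, {1}.
Taking the union of these: int(A) = {1}.
cl(A) = ⋂ {C closed : A ⊆ C}. Closed sets containing A: {1, 2, 3, 4, 5}.
Intersecting these: cl(A) = {1, 2, 3, 4, 5}.
∂A = cl(A) ∖ int(A) = {1, 2, 3, 4, 5} ∖ {1} = {2, 3, 4, 5}.


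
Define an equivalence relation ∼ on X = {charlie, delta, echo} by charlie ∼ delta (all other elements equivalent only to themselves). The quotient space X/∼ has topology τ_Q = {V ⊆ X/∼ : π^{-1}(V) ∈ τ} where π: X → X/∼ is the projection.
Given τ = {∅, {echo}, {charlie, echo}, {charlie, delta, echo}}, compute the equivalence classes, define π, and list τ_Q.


X/∼ = {[charlie=delta], [echo]}; |τ_Q| = 3.

Equivalence classes: [charlie=delta], [echo].
Quotient map π: X → X/∼ sends charlie ↦ [charlie=delta], delta ↦ [charlie=delta], echo ↦ [echo].
For each subset V ⊆ X/∼, compute π^{-1}(V) ⊆ X and check whether π^{-1}(V) ∈ τ. V is open in τ_Q iff π^{-1}(V) ∈ τ.
  V = {}: π^{-1}(V) = ∅ ∈ τ ✓.
  V = {[charlie=delta]}: π^{-1}(V) = {charlie, delta} ∉ τ ✗.
  V = {[echo]}: π^{-1}(V) = {echo} ∈ τ ✓.
  V = {[charlie=delta], [echo]}: π^{-1}(V) = {charlie, delta, echo} ∈ τ ✓.
Open sets in the quotient: τ_Q = {{}, {[echo]}, {[charlie=delta], [echo]}} (3 elements).


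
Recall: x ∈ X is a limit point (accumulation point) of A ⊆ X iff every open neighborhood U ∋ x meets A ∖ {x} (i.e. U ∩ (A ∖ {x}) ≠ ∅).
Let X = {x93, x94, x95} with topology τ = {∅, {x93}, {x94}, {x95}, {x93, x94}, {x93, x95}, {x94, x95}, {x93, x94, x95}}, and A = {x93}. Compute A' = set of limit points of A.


A' = ∅

For each x ∈ X, list the open sets U ∈ τ with x ∈ U, then check whether U ∩ (A ∖ {x}) ≠ ∅ for every such U.
  x = x93: open {x93} ∋ x has {x93} ∩ (A ∖ {x93}) = ∅, so x is NOT a limit point.
  x = x94: open {x94} ∋ x has {x94} ∩ (A ∖ {x94}) = ∅, so x is NOT a limit point.
  x = x95: open {x95} ∋ x has {x95} ∩ (A ∖ {x95}) = ∅, so x is NOT a limit point.
Collecting: A' = ∅.


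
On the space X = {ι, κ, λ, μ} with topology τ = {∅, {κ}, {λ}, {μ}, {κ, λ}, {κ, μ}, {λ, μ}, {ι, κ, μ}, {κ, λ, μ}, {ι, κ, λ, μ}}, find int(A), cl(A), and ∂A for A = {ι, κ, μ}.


int(A) = {ι, κ, μ}, cl(A) = {ι, κ, μ}, ∂A = ∅.

Closed sets in (X, τ) are complements of opens:
  closed(X, τ) = {∅, {ι}, {λ}, {ι, κ}, {ι, λ}, {ι, μ}, {ι, κ, λ}, {ι, κ, μ}, {ι, λ, μ}, {ι, κ, λ, μ}}.
int(A) = ⋃ {U ∈ τ : U ⊆ A}. Opens contained in A: ∅, {κ}, {μ}, {κ, μ}, {ι, κ, μ}.
Taking the union of these: int(A) = {ι, κ, μ}.
cl(A) = ⋂ {C closed : A ⊆ C}. Closed sets containing A: {ι, κ, μ}, {ι, κ, λ, μ}.
Intersecting these: cl(A) = {ι, κ, μ}.
∂A = cl(A) ∖ int(A) = {ι, κ, μ} ∖ {ι, κ, μ} = ∅.


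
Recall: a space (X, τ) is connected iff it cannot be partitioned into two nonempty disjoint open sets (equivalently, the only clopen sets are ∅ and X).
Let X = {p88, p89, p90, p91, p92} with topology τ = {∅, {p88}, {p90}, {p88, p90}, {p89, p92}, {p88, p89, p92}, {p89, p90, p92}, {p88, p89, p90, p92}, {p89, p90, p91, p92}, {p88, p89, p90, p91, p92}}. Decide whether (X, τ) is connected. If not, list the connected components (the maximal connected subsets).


(X, τ) is disconnected; components = [{p88}, {p89, p90, p91, p92}].

Find clopen sets (U ∈ τ with X ∖ U ∈ τ):
  U = ∅, X ∖ U = {p88, p89, p90, p91, p92} — both open, so U is clopen.
  U = {p88}, X ∖ U = {p89, p90, p91, p92} — both open, so U is clopen.
  U = {p89, p90, p91, p92}, X ∖ U = {p88} — both open, so U is clopen.
  U = {p88, p89, p90, p91, p92}, X ∖ U = ∅ — both open, so U is clopen.
Nontrivial clopen(s) exist: e.g. {p89, p90, p91, p92}. So (X, τ) is disconnected.
Compute connected components by grouping points that agree on all clopens:
  component: {p88}
  component: {p89, p90, p91, p92}


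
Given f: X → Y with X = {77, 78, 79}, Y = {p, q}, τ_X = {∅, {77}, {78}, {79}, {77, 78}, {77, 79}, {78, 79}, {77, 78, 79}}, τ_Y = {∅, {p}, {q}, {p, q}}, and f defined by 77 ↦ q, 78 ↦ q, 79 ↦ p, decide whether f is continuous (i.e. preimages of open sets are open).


f IS continuous.

Compute f^{-1}(U) for each U ∈ τ_Y:
  U = ∅: f^{-1}(U) = ∅ ∈ τ_X ✓.
  U = {p}: f^{-1}(U) = {79} ∈ τ_X ✓.
  U = {q}: f^{-1}(U) = {77, 78} ∈ τ_X ✓.
  U = {p, q}: f^{-1}(U) = {77, 78, 79} ∈ τ_X ✓.
Every preimage lies in τ_X, so f IS continuous.


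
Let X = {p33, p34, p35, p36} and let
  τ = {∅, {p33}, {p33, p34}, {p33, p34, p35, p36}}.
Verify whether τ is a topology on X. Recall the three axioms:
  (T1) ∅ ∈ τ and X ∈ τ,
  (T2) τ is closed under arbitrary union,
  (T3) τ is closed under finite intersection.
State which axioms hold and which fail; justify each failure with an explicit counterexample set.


τ IS a topology on X.

Axiom (T1): ∅ ∈ τ? Yes; X ∈ τ? Yes.
Axiom (T2/T3): check pairwise unions and intersections of members of τ.
All pairwise intersections and unions checked — each lies in τ. Therefore τ satisfies (T1), (T2), (T3): it IS a topology on X.


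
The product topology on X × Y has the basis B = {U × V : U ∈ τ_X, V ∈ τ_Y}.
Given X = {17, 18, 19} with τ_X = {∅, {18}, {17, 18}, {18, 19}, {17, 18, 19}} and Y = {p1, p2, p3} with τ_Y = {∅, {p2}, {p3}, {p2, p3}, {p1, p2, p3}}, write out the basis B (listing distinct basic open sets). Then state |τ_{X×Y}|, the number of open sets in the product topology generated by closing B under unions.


Basis B = {∅ × ∅, {18} × {p2}, {18} × {p3}, {17, 18} × {p2}, {17, 18} × {p3}, {18} × {p2, p3}, {18, 19} × {p2}, {18, 19} × {p3}, {17, 18, 19} × {p2}, {17, 18, 19} × {p3}, {18} × {p1, p2, p3}, {17, 18} × {p2, p3}, {18, 19} × {p2, p3}, {17, 18} × {p1, p2, p3}, {17, 18, 19} × {p2, p3}, {18, 19} × {p1, p2, p3}, {17, 18, 19} × {p1, p2, p3}}; |τ_{X×Y}| = 50.

Enumerate products U × V with U ∈ τ_X, V ∈ τ_Y (deduplicated):
  ∅ × ∅ = {} (∅)
  {18} × {p2} = {(18,p2)}
  {18} × {p3} = {(18,p3)}
  {17, 18} × {p2} = {(17,p2), (18,p2)}
  {17, 18} × {p3} = {(17,p3), (18,p3)}
  {18} × {p2, p3} = {(18,p2), (18,p3)}
  {18, 19} × {p2} = {(18,p2), (19,p2)}
  {18, 19} × {p3} = {(18,p3), (19,p3)}
  {17, 18, 19} × {p2} = {(17,p2), (18,p2), (19,p2)}
  {17, 18, 19} × {p3} = {(17,p3), (18,p3), (19,p3)}
  {18} × {p1, p2, p3} = {(18,p1), (18,p2), (18,p3)}
  {17, 18} × {p2, p3} = {(17,p2), (17,p3), (18,p2), (18,p3)}
  {18, 19} × {p2, p3} = {(18,p2), (18,p3), (19,p2), (19,p3)}
  {17, 18} × {p1, p2, p3} = {(17,p1), (17,p2), (17,p3), (18,p1), (18,p2), (18,p3)}
  {17, 18, 19} × {p2, p3} = {(17,p2), (17,p3), (18,p2), (18,p3), (19,p2), (19,p3)}
  {18, 19} × {p1, p2, p3} = {(18,p1), (18,p2), (18,p3), (19,p1), (19,p2), (19,p3)}
  {17, 18, 19} × {p1, p2, p3} = {(17,p1), (17,p2), (17,p3), (18,p1), (18,p2), (18,p3), (19,p1), (19,p2), (19,p3)}
These 17 distinct sets form the basis B.
Close under arbitrary unions to get τ_{X×Y}; counting gives |τ_{X×Y}| = 50.


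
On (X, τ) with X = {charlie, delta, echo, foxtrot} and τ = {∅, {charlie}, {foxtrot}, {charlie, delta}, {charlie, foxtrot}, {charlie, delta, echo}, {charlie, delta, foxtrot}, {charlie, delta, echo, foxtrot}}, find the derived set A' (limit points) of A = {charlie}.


A' = {delta, echo}

For each x ∈ X, list the open sets U ∈ τ with x ∈ U, then check whether U ∩ (A ∖ {x}) ≠ ∅ for every such U.
  x = charlie: open {charlie} ∋ x has {charlie} ∩ (A ∖ {charlie}) = ∅, so x is NOT a limit point.
  x = delta: opens ∋ x are {charlie, delta}, {charlie, delta, echo}, {charlie, delta, foxtrot}, {charlie, delta, echo, foxtrot}; each meets A ∖ {delta}, so x IS a limit point.
  x = echo: opens ∋ x are {charlie, delta, echo}, {charlie, delta, echo, foxtrot}; each meets A ∖ {echo}, so x IS a limit point.
  x = foxtrot: open {foxtrot} ∋ x has {foxtrot} ∩ (A ∖ {foxtrot}) = ∅, so x is NOT a limit point.
Collecting: A' = {delta, echo}.


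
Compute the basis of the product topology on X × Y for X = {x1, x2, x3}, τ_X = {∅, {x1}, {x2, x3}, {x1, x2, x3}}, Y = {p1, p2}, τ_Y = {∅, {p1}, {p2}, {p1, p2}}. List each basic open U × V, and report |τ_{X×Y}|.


Basis B = {∅ × ∅, {x1} × {p1}, {x1} × {p2}, {x1} × {p1, p2}, {x2, x3} × {p1}, {x2, x3} × {p2}, {x1, x2, x3} × {p1}, {x1, x2, x3} × {p2}, {x2, x3} × {p1, p2}, {x1, x2, x3} × {p1, p2}}; |τ_{X×Y}| = 16.

Enumerate products U × V with U ∈ τ_X, V ∈ τ_Y (deduplicated):
  ∅ × ∅ = {} (∅)
  {x1} × {p1} = {(x1,p1)}
  {x1} × {p2} = {(x1,p2)}
  {x1} × {p1, p2} = {(x1,p1), (x1,p2)}
  {x2, x3} × {p1} = {(x2,p1), (x3,p1)}
  {x2, x3} × {p2} = {(x2,p2), (x3,p2)}
  {x1, x2, x3} × {p1} = {(x1,p1), (x2,p1), (x3,p1)}
  {x1, x2, x3} × {p2} = {(x1,p2), (x2,p2), (x3,p2)}
  {x2, x3} × {p1, p2} = {(x2,p1), (x2,p2), (x3,p1), (x3,p2)}
  {x1, x2, x3} × {p1, p2} = {(x1,p1), (x1,p2), (x2,p1), (x2,p2), (x3,p1), (x3,p2)}
These 10 distinct sets form the basis B.
Close under arbitrary unions to get τ_{X×Y}; counting gives |τ_{X×Y}| = 16.


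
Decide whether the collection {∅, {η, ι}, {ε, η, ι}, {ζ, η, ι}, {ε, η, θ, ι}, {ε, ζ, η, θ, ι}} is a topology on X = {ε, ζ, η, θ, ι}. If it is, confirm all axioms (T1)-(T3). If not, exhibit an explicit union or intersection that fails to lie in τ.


τ is NOT a topology on X.

Axiom (T1): ∅ ∈ τ? Yes; X ∈ τ? Yes.
Axiom (T2/T3): check pairwise unions and intersections of members of τ.
Counterexample for (T2): {ε, η, ι} ∪ {ζ, η, ι} = {ε, ζ, η, ι} ∉ τ. Therefore τ is NOT a topology.


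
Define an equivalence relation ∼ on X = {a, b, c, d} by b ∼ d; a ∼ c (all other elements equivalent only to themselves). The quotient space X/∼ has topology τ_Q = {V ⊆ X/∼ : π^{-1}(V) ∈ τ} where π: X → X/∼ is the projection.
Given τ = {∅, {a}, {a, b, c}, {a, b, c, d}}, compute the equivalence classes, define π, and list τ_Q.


X/∼ = {[a=c], [b=d]}; |τ_Q| = 2.

Equivalence classes: [a=c], [b=d].
Quotient map π: X → X/∼ sends a ↦ [a=c], b ↦ [b=d], c ↦ [a=c], d ↦ [b=d].
For each subset V ⊆ X/∼, compute π^{-1}(V) ⊆ X and check whether π^{-1}(V) ∈ τ. V is open in τ_Q iff π^{-1}(V) ∈ τ.
  V = {}: π^{-1}(V) = ∅ ∈ τ ✓.
  V = {[a=c]}: π^{-1}(V) = {a, c} ∉ τ ✗.
  V = {[b=d]}: π^{-1}(V) = {b, d} ∉ τ ✗.
  V = {[a=c], [b=d]}: π^{-1}(V) = {a, b, c, d} ∈ τ ✓.
Open sets in the quotient: τ_Q = {{}, {[a=c], [b=d]}} (2 elements).


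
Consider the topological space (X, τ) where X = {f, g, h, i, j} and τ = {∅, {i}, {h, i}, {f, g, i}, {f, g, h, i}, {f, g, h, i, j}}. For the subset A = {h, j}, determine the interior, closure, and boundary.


int(A) = ∅, cl(A) = {h, j}, ∂A = {h, j}.

Closed sets in (X, τ) are complements of opens:
  closed(X, τ) = {∅, {j}, {h, j}, {f, g, j}, {f, g, h, j}, {f, g, h, i, j}}.
int(A) = ⋃ {U ∈ τ : U ⊆ A}. Opens contained in A: ∅.
Taking the union of these: int(A) = ∅.
cl(A) = ⋂ {C closed : A ⊆ C}. Closed sets containing A: {h, j}, {f, g, h, j}, {f, g, h, i, j}.
Intersecting these: cl(A) = {h, j}.
∂A = cl(A) ∖ int(A) = {h, j} ∖ ∅ = {h, j}.


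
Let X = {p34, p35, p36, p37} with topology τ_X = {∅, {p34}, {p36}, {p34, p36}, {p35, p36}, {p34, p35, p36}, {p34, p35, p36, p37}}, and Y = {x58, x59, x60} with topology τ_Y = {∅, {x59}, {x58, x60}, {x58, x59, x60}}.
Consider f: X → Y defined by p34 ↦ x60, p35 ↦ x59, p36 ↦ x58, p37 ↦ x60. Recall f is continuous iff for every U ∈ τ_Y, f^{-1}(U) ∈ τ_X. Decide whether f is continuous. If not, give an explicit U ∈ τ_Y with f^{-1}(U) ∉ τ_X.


f is NOT continuous.

Compute f^{-1}(U) for each U ∈ τ_Y:
  U = ∅: f^{-1}(U) = ∅ ∈ τ_X ✓.
  U = {x59}: f^{-1}(U) = {p35} ∉ τ_X ✗.
  U = {x58, x60}: f^{-1}(U) = {p34, p36, p37} ∉ τ_X ✗.
  U = {x58, x59, x60}: f^{-1}(U) = {p34, p35, p36, p37} ∈ τ_X ✓.
Found U = {x59} with f^{-1}(U) = {p35} not in τ_X. Therefore f is NOT continuous.


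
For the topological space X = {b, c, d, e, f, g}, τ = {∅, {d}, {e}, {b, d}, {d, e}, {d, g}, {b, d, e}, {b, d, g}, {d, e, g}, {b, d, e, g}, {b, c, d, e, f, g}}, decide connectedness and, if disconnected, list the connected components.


(X, τ) is connected.

Find clopen sets (U ∈ τ with X ∖ U ∈ τ):
  U = ∅, X ∖ U = {b, c, d, e, f, g} — both open, so U is clopen.
  U = {b, c, d, e, f, g}, X ∖ U = ∅ — both open, so U is clopen.
Only trivial clopens (∅ and X) exist, so (X, τ) is connected.
Compute connected components by grouping points that agree on all clopens:
  component: {b, c, d, e, f, g}


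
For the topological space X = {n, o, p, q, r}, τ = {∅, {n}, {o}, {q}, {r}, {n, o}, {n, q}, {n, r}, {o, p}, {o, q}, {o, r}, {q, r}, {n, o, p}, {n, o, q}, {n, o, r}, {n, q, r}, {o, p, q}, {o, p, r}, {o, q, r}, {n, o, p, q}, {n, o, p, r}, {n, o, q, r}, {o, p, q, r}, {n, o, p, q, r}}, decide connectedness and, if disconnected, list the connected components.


(X, τ) is disconnected; components = [{n}, {q}, {r}, {o, p}].

Find clopen sets (U ∈ τ with X ∖ U ∈ τ):
  U = ∅, X ∖ U = {n, o, p, q, r} — both open, so U is clopen.
  U = {n}, X ∖ U = {o, p, q, r} — both open, so U is clopen.
  U = {q}, X ∖ U = {n, o, p, r} — both open, so U is clopen.
  U = {r}, X ∖ U = {n, o, p, q} — both open, so U is clopen.
  U = {n, q}, X ∖ U = {o, p, r} — both open, so U is clopen.
  U = {n, r}, X ∖ U = {o, p, q} — both open, so U is clopen.
  U = {o, p}, X ∖ U = {n, q, r} — both open, so U is clopen.
  U = {q, r}, X ∖ U = {n, o, p} — both open, so U is clopen.
  U = {n, o, p}, X ∖ U = {q, r} — both open, so U is clopen.
  U = {n, q, r}, X ∖ U = {o, p} — both open, so U is clopen.
  U = {o, p, q}, X ∖ U = {n, r} — both open, so U is clopen.
  U = {o, p, r}, X ∖ U = {n, q} — both open, so U is clopen.
  U = {n, o, p, q}, X ∖ U = {r} — both open, so U is clopen.
  U = {n, o, p, r}, X ∖ U = {q} — both open, so U is clopen.
  U = {o, p, q, r}, X ∖ U = {n} — both open, so U is clopen.
  U = {n, o, p, q, r}, X ∖ U = ∅ — both open, so U is clopen.
Nontrivial clopen(s) exist: e.g. {o, p, q}. So (X, τ) is disconnected.
Compute connected components by grouping points that agree on all clopens:
  component: {n}
  component: {q}
  component: {r}
  component: {o, p}


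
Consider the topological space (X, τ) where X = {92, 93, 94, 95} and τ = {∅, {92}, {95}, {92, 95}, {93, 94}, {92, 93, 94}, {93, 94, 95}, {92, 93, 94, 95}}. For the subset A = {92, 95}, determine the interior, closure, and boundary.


int(A) = {92, 95}, cl(A) = {92, 95}, ∂A = ∅.

Closed sets in (X, τ) are complements of opens:
  closed(X, τ) = {∅, {92}, {95}, {92, 95}, {93, 94}, {92, 93, 94}, {93, 94, 95}, {92, 93, 94, 95}}.
int(A) = ⋃ {U ∈ τ : U ⊆ A}. Opens contained in A: ∅, {92}, {95}, {92, 95}.
Taking the union of these: int(A) = {92, 95}.
cl(A) = ⋂ {C closed : A ⊆ C}. Closed sets containing A: {92, 95}, {92, 93, 94, 95}.
Intersecting these: cl(A) = {92, 95}.
∂A = cl(A) ∖ int(A) = {92, 95} ∖ {92, 95} = ∅.


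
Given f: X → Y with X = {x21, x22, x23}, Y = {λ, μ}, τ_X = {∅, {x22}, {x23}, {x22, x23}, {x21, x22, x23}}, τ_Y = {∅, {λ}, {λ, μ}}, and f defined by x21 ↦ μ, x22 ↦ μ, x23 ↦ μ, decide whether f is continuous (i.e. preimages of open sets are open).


f IS continuous.

Compute f^{-1}(U) for each U ∈ τ_Y:
  U = ∅: f^{-1}(U) = ∅ ∈ τ_X ✓.
  U = {λ}: f^{-1}(U) = ∅ ∈ τ_X ✓.
  U = {λ, μ}: f^{-1}(U) = {x21, x22, x23} ∈ τ_X ✓.
Every preimage lies in τ_X, so f IS continuous.


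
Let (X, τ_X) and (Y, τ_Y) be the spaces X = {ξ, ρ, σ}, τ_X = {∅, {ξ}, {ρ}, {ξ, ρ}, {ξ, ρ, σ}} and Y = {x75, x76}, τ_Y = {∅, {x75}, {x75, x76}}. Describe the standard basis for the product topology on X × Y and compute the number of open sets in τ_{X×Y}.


Basis B = {∅ × ∅, {ξ} × {x75}, {ρ} × {x75}, {ξ} × {x75, x76}, {ξ, ρ} × {x75}, {ρ} × {x75, x76}, {ξ, ρ, σ} × {x75}, {ξ, ρ} × {x75, x76}, {ξ, ρ, σ} × {x75, x76}}; |τ_{X×Y}| = 14.

Enumerate products U × V with U ∈ τ_X, V ∈ τ_Y (deduplicated):
  ∅ × ∅ = {} (∅)
  {ξ} × {x75} = {(ξ,x75)}
  {ρ} × {x75} = {(ρ,x75)}
  {ξ} × {x75, x76} = {(ξ,x75), (ξ,x76)}
  {ξ, ρ} × {x75} = {(ξ,x75), (ρ,x75)}
  {ρ} × {x75, x76} = {(ρ,x75), (ρ,x76)}
  {ξ, ρ, σ} × {x75} = {(ξ,x75), (ρ,x75), (σ,x75)}
  {ξ, ρ} × {x75, x76} = {(ξ,x75), (ξ,x76), (ρ,x75), (ρ,x76)}
  {ξ, ρ, σ} × {x75, x76} = {(ξ,x75), (ξ,x76), (ρ,x75), (ρ,x76), (σ,x75), (σ,x76)}
These 9 distinct sets form the basis B.
Close under arbitrary unions to get τ_{X×Y}; counting gives |τ_{X×Y}| = 14.


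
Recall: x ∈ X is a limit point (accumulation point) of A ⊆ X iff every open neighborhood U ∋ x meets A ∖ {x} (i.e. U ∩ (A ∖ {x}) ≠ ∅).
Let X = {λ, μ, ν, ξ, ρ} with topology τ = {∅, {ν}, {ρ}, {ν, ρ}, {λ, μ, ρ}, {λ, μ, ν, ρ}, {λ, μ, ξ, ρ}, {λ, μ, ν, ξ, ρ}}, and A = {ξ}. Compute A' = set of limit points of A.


A' = ∅

For each x ∈ X, list the open sets U ∈ τ with x ∈ U, then check whether U ∩ (A ∖ {x}) ≠ ∅ for every such U.
  x = λ: open {λ, μ, ρ} ∋ x has {λ, μ, ρ} ∩ (A ∖ {λ}) = ∅, so x is NOT a limit point.
  x = μ: open {λ, μ, ρ} ∋ x has {λ, μ, ρ} ∩ (A ∖ {μ}) = ∅, so x is NOT a limit point.
  x = ν: open {ν} ∋ x has {ν} ∩ (A ∖ {ν}) = ∅, so x is NOT a limit point.
  x = ξ: open {λ, μ, ξ, ρ} ∋ x has {λ, μ, ξ, ρ} ∩ (A ∖ {ξ}) = ∅, so x is NOT a limit point.
  x = ρ: open {ρ} ∋ x has {ρ} ∩ (A ∖ {ρ}) = ∅, so x is NOT a limit point.
Collecting: A' = ∅.


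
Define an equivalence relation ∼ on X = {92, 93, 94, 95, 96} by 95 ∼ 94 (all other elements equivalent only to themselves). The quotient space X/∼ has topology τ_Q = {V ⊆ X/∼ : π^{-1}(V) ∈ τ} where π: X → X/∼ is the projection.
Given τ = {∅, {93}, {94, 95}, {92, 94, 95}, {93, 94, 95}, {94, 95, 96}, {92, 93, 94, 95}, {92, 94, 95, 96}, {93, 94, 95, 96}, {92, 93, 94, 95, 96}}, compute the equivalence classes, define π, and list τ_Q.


X/∼ = {[92], [93], [94=95], [96]}; |τ_Q| = 10.

Equivalence classes: [92], [93], [94=95], [96].
Quotient map π: X → X/∼ sends 92 ↦ [92], 93 ↦ [93], 94 ↦ [94=95], 95 ↦ [94=95], 96 ↦ [96].
For each subset V ⊆ X/∼, compute π^{-1}(V) ⊆ X and check whether π^{-1}(V) ∈ τ. V is open in τ_Q iff π^{-1}(V) ∈ τ.
  V = {}: π^{-1}(V) = ∅ ∈ τ ✓.
  V = {[92]}: π^{-1}(V) = {92} ∉ τ ✗.
  V = {[93]}: π^{-1}(V) = {93} ∈ τ ✓.
  V = {[92], [93]}: π^{-1}(V) = {92, 93} ∉ τ ✗.
  V = {[94=95]}: π^{-1}(V) = {94, 95} ∈ τ ✓.
  V = {[92], [94=95]}: π^{-1}(V) = {92, 94, 95} ∈ τ ✓.
  V = {[93], [94=95]}: π^{-1}(V) = {93, 94, 95} ∈ τ ✓.
  V = {[92], [93], [94=95]}: π^{-1}(V) = {92, 93, 94, 95} ∈ τ ✓.
  V = {[96]}: π^{-1}(V) = {96} ∉ τ ✗.
  V = {[92], [96]}: π^{-1}(V) = {92, 96} ∉ τ ✗.
  V = {[93], [96]}: π^{-1}(V) = {93, 96} ∉ τ ✗.
  V = {[92], [93], [96]}: π^{-1}(V) = {92, 93, 96} ∉ τ ✗.
  V = {[94=95], [96]}: π^{-1}(V) = {94, 95, 96} ∈ τ ✓.
  V = {[92], [94=95], [96]}: π^{-1}(V) = {92, 94, 95, 96} ∈ τ ✓.
  V = {[93], [94=95], [96]}: π^{-1}(V) = {93, 94, 95, 96} ∈ τ ✓.
  V = {[92], [93], [94=95], [96]}: π^{-1}(V) = {92, 93, 94, 95, 96} ∈ τ ✓.
Open sets in the quotient: τ_Q = {{}, {[93]}, {[94=95]}, {[92], [94=95]}, {[93], [94=95]}, {[92], [93], [94=95]}, {[94=95], [96]}, {[92], [94=95], [96]}, {[93], [94=95], [96]}, {[92], [93], [94=95], [96]}} (10 elements).


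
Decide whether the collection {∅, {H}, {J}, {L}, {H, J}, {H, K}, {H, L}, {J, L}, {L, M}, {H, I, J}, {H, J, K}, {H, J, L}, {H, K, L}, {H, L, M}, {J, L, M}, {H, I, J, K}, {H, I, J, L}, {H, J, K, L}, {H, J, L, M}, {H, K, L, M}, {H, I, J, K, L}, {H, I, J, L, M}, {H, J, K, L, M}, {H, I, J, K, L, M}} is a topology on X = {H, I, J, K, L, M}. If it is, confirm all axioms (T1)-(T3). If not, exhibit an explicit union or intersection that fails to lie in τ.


τ IS a topology on X.

Axiom (T1): ∅ ∈ τ? Yes; X ∈ τ? Yes.
Axiom (T2/T3): check pairwise unions and intersections of members of τ.
All pairwise intersections and unions checked — each lies in τ. Therefore τ satisfies (T1), (T2), (T3): it IS a topology on X.


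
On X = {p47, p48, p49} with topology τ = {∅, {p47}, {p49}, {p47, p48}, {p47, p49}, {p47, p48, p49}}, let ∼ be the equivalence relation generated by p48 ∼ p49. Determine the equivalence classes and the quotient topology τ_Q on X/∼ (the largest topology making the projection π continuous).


X/∼ = {[p47], [p48=p49]}; |τ_Q| = 3.

Equivalence classes: [p47], [p48=p49].
Quotient map π: X → X/∼ sends p47 ↦ [p47], p48 ↦ [p48=p49], p49 ↦ [p48=p49].
For each subset V ⊆ X/∼, compute π^{-1}(V) ⊆ X and check whether π^{-1}(V) ∈ τ. V is open in τ_Q iff π^{-1}(V) ∈ τ.
  V = {}: π^{-1}(V) = ∅ ∈ τ ✓.
  V = {[p47]}: π^{-1}(V) = {p47} ∈ τ ✓.
  V = {[p48=p49]}: π^{-1}(V) = {p48, p49} ∉ τ ✗.
  V = {[p47], [p48=p49]}: π^{-1}(V) = {p47, p48, p49} ∈ τ ✓.
Open sets in the quotient: τ_Q = {{}, {[p47]}, {[p47], [p48=p49]}} (3 elements).


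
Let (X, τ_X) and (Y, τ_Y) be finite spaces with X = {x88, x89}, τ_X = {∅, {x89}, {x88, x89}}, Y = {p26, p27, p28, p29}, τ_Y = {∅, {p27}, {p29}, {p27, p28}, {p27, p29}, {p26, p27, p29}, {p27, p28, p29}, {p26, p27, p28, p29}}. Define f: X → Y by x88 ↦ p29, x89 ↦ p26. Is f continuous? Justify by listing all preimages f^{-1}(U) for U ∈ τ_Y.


f is NOT continuous.

Compute f^{-1}(U) for each U ∈ τ_Y:
  U = ∅: f^{-1}(U) = ∅ ∈ τ_X ✓.
  U = {p27}: f^{-1}(U) = ∅ ∈ τ_X ✓.
  U = {p29}: f^{-1}(U) = {x88} ∉ τ_X ✗.
  U = {p27, p28}: f^{-1}(U) = ∅ ∈ τ_X ✓.
  U = {p27, p29}: f^{-1}(U) = {x88} ∉ τ_X ✗.
  U = {p26, p27, p29}: f^{-1}(U) = {x88, x89} ∈ τ_X ✓.
  U = {p27, p28, p29}: f^{-1}(U) = {x88} ∉ τ_X ✗.
  U = {p26, p27, p28, p29}: f^{-1}(U) = {x88, x89} ∈ τ_X ✓.
Found U = {p29} with f^{-1}(U) = {x88} not in τ_X. Therefore f is NOT continuous.


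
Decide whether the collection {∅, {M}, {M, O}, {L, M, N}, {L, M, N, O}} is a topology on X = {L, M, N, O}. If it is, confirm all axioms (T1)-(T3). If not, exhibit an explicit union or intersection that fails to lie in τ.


τ IS a topology on X.

Axiom (T1): ∅ ∈ τ? Yes; X ∈ τ? Yes.
Axiom (T2/T3): check pairwise unions and intersections of members of τ.
All pairwise intersections and unions checked — each lies in τ. Therefore τ satisfies (T1), (T2), (T3): it IS a topology on X.


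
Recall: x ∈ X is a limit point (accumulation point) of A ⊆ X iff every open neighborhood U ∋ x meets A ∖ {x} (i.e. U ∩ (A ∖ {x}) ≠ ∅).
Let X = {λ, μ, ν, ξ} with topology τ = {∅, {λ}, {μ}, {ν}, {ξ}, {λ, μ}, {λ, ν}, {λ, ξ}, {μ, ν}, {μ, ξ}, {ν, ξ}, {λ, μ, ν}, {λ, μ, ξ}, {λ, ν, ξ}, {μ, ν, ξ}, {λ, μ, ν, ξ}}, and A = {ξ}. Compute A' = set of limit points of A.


A' = ∅

For each x ∈ X, list the open sets U ∈ τ with x ∈ U, then check whether U ∩ (A ∖ {x}) ≠ ∅ for every such U.
  x = λ: open {λ} ∋ x has {λ} ∩ (A ∖ {λ}) = ∅, so x is NOT a limit point.
  x = μ: open {μ} ∋ x has {μ} ∩ (A ∖ {μ}) = ∅, so x is NOT a limit point.
  x = ν: open {ν} ∋ x has {ν} ∩ (A ∖ {ν}) = ∅, so x is NOT a limit point.
  x = ξ: open {ξ} ∋ x has {ξ} ∩ (A ∖ {ξ}) = ∅, so x is NOT a limit point.
Collecting: A' = ∅.


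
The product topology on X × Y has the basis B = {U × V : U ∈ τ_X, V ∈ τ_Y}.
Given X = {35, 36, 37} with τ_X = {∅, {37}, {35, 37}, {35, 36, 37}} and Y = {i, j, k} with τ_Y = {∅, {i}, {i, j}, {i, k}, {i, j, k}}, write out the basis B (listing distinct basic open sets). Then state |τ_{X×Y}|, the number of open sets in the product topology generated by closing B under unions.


Basis B = {∅ × ∅, {37} × {i}, {35, 37} × {i}, {37} × {i, j}, {37} × {i, k}, {35, 36, 37} × {i}, {37} × {i, j, k}, {35, 37} × {i, j}, {35, 37} × {i, k}, {35, 37} × {i, j, k}, {35, 36, 37} × {i, j}, {35, 36, 37} × {i, k}, {35, 36, 37} × {i, j, k}}; |τ_{X×Y}| = 30.

Enumerate products U × V with U ∈ τ_X, V ∈ τ_Y (deduplicated):
  ∅ × ∅ = {} (∅)
  {37} × {i} = {(37,i)}
  {35, 37} × {i} = {(35,i), (37,i)}
  {37} × {i, j} = {(37,i), (37,j)}
  {37} × {i, k} = {(37,i), (37,k)}
  {35, 36, 37} × {i} = {(35,i), (36,i), (37,i)}
  {37} × {i, j, k} = {(37,i), (37,j), (37,k)}
  {35, 37} × {i, j} = {(35,i), (35,j), (37,i), (37,j)}
  {35, 37} × {i, k} = {(35,i), (35,k), (37,i), (37,k)}
  {35, 37} × {i, j, k} = {(35,i), (35,j), (35,k), (37,i), (37,j), (37,k)}
  {35, 36, 37} × {i, j} = {(35,i), (35,j), (36,i), (36,j), (37,i), (37,j)}
  {35, 36, 37} × {i, k} = {(35,i), (35,k), (36,i), (36,k), (37,i), (37,k)}
  {35, 36, 37} × {i, j, k} = {(35,i), (35,j), (35,k), (36,i), (36,j), (36,k), (37,i), (37,j), (37,k)}
These 13 distinct sets form the basis B.
Close under arbitrary unions to get τ_{X×Y}; counting gives |τ_{X×Y}| = 30.


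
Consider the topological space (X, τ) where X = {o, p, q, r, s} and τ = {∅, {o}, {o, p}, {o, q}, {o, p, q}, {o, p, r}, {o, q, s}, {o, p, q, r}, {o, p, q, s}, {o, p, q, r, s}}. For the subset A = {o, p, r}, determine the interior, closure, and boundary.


int(A) = {o, p, r}, cl(A) = {o, p, q, r, s}, ∂A = {q, s}.

Closed sets in (X, τ) are complements of opens:
  closed(X, τ) = {∅, {r}, {s}, {p, r}, {q, s}, {r, s}, {p, r, s}, {q, r, s}, {p, q, r, s}, {o, p, q, r, s}}.
int(A) = ⋃ {U ∈ τ : U ⊆ A}. Opens contained in A: ∅, {o}, {o, p}, {o, p, r}.
Taking the union of these: int(A) = {o, p, r}.
cl(A) = ⋂ {C closed : A ⊆ C}. Closed sets containing A: {o, p, q, r, s}.
Intersecting these: cl(A) = {o, p, q, r, s}.
∂A = cl(A) ∖ int(A) = {o, p, q, r, s} ∖ {o, p, r} = {q, s}.


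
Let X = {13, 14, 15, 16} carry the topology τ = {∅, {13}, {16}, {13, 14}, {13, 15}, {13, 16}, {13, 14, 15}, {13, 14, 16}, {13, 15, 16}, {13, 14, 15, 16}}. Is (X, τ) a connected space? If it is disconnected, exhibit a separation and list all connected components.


(X, τ) is disconnected; components = [{16}, {13, 14, 15}].

Find clopen sets (U ∈ τ with X ∖ U ∈ τ):
  U = ∅, X ∖ U = {13, 14, 15, 16} — both open, so U is clopen.
  U = {16}, X ∖ U = {13, 14, 15} — both open, so U is clopen.
  U = {13, 14, 15}, X ∖ U = {16} — both open, so U is clopen.
  U = {13, 14, 15, 16}, X ∖ U = ∅ — both open, so U is clopen.
Nontrivial clopen(s) exist: e.g. {13, 14, 15}. So (X, τ) is disconnected.
Compute connected components by grouping points that agree on all clopens:
  component: {16}
  component: {13, 14, 15}


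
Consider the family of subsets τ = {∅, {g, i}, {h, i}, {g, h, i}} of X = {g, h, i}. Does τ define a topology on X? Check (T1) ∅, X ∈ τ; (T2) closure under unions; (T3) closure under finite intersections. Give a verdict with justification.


τ is NOT a topology on X.

Axiom (T1): ∅ ∈ τ? Yes; X ∈ τ? Yes.
Axiom (T2/T3): check pairwise unions and intersections of members of τ.
Counterexample for (T3): {g, i} ∩ {h, i} = {i} ∉ τ. Therefore τ is NOT a topology.


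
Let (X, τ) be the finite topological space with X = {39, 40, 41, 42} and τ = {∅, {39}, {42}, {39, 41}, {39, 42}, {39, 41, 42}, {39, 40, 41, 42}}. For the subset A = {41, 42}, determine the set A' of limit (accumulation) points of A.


A' = {40}

For each x ∈ X, list the open sets U ∈ τ with x ∈ U, then check whether U ∩ (A ∖ {x}) ≠ ∅ for every such U.
  x = 39: open {39} ∋ x has {39} ∩ (A ∖ {39}) = ∅, so x is NOT a limit point.
  x = 40: opens ∋ x are {39, 40, 41, 42}; each meets A ∖ {40}, so x IS a limit point.
  x = 41: open {39, 41} ∋ x has {39, 41} ∩ (A ∖ {41}) = ∅, so x is NOT a limit point.
  x = 42: open {42} ∋ x has {42} ∩ (A ∖ {42}) = ∅, so x is NOT a limit point.
Collecting: A' = {40}.
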